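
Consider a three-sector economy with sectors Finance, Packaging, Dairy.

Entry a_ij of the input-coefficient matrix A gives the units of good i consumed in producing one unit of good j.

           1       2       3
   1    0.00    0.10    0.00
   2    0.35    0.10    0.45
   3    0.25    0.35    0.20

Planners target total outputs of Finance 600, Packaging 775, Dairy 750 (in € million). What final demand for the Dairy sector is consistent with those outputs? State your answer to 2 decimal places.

I − A =
  [   1.00    -0.10     0.00]
  [  -0.35     0.90    -0.45]
  [  -0.25    -0.35     0.80]
d = (I − A) x:
  d_1 = (+1.00)·600 + (-0.10)·775 + (+0.00)·750 = 522.50
  d_2 = (-0.35)·600 + (+0.90)·775 + (-0.45)·750 = 150.00
  d_3 = (-0.25)·600 + (-0.35)·775 + (+0.80)·750 = 178.75

d_3 = 178.75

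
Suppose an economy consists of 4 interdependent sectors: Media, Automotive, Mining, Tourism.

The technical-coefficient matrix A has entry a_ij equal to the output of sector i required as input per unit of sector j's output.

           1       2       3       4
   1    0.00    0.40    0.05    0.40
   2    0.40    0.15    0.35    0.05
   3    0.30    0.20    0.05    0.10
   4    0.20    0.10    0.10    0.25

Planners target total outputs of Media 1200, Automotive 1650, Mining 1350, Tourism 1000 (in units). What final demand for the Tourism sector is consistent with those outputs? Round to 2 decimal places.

d_4 = 210.00

I − A =
  [   1.00    -0.40    -0.05    -0.40]
  [  -0.40     0.85    -0.35    -0.05]
  [  -0.30    -0.20     0.95    -0.10]
  [  -0.20    -0.10    -0.10     0.75]
d = (I − A) x:
  d_1 = (+1.00)·1200 + (-0.40)·1650 + (-0.05)·1350 + (-0.40)·1000 = 72.50
  d_2 = (-0.40)·1200 + (+0.85)·1650 + (-0.35)·1350 + (-0.05)·1000 = 400.00
  d_3 = (-0.30)·1200 + (-0.20)·1650 + (+0.95)·1350 + (-0.10)·1000 = 492.50
  d_4 = (-0.20)·1200 + (-0.10)·1650 + (-0.10)·1350 + (+0.75)·1000 = 210.00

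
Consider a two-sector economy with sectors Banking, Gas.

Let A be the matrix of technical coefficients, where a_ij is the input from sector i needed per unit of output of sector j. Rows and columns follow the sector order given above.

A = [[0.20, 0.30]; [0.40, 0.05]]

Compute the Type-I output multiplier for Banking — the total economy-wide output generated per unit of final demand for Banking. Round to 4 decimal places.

I − A =
  [   0.80    -0.30]
  [  -0.40     0.95]
det(I−A) = (0.80)(0.95) − (-0.30)(-0.40) = 0.6400
adj(I−A) = [[0.95, 0.30], [0.40, 0.80]]
(I − A)⁻¹ = adj(I−A) / det(I−A) ≈
  [   1.48438     0.46875]
  [   0.62500     1.25000]
The output multiplier for sector j is the column-j sum of the Leontief inverse (I − A)⁻¹ = adj(I−A) / det(I−A).
Column B of adj(I−A): (0.95, 0.40); det(I−A) = 0.6400.
m_B = (0.95 + 0.40) / 0.6400 = 1.35 / 0.6400 ≈ 2.1094.

m_B = 2.1094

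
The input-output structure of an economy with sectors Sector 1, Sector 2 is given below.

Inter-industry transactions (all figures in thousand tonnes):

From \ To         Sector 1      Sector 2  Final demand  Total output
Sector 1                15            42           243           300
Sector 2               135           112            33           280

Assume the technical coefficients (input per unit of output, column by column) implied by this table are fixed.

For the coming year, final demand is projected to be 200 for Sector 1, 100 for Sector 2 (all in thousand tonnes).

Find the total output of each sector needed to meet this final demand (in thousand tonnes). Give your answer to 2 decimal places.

Technical coefficients a_ij = z_ij / X_j:
  a_11 = 15/300 = 0.05, a_21 = 135/300 = 0.45
  a_12 = 42/280 = 0.15, a_22 = 112/280 = 0.40
I − A =
  [   0.95    -0.15]
  [  -0.45     0.60]
det(I−A) = (0.95)(0.60) − (-0.15)(-0.45) = 0.5025
adj(I−A) = [[0.60, 0.15], [0.45, 0.95]]
(I − A)⁻¹ = adj(I−A) / det(I−A) ≈
  [   1.1940     0.2985]
  [   0.8955     1.8905]
x = (I − A)⁻¹ d = adj(I−A)·d / det(I−A), with det(I−A) = 0.5025:
  x_1 = (0.60·200 + 0.15·100) / 0.5025 = 135.00 / 0.5025 ≈ 268.66
  x_2 = (0.45·200 + 0.95·100) / 0.5025 = 185.00 / 0.5025 ≈ 368.16

x_1 = 268.66, x_2 = 368.16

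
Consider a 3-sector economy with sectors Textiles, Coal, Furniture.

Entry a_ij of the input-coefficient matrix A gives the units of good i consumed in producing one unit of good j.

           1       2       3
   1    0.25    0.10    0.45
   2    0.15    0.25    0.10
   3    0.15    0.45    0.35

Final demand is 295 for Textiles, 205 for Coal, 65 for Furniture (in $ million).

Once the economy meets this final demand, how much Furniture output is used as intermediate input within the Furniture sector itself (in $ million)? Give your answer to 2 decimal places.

z_33 = 235.09

I − A =
  [   0.75    -0.10    -0.45]
  [  -0.15     0.75    -0.10]
  [  -0.15    -0.45     0.65]
Cofactors of I−A, C_ij = (−1)^(i+j)·(minor ij) (rows/columns in the sector order above):
  C_11 = (0.75)(0.65) − (-0.10)(-0.45) = 0.4425
  C_12 = −[(-0.15)(0.65) − (-0.10)(-0.15)] = 0.1125
  C_13 = (-0.15)(-0.45) − (0.75)(-0.15) = 0.1800
  C_21 = −[(-0.10)(0.65) − (-0.45)(-0.45)] = 0.2675
  C_22 = (0.75)(0.65) − (-0.45)(-0.15) = 0.4200
  C_23 = −[(0.75)(-0.45) − (-0.10)(-0.15)] = 0.3525
  C_31 = (-0.10)(-0.10) − (-0.45)(0.75) = 0.3475
  C_32 = −[(0.75)(-0.10) − (-0.45)(-0.15)] = 0.1425
  C_33 = (0.75)(0.75) − (-0.10)(-0.15) = 0.5475
det(I−A) = Σ_j (I−A)_1j·C_1j = (0.75)(0.4425) + (-0.10)(0.1125) + (-0.45)(0.1800) = 0.239625
adj(I−A) = Cᵀ =
  [ 0.4425   0.2675   0.3475]
  [ 0.1125   0.4200   0.1425]
  [ 0.1800   0.3525   0.5475]
(I − A)⁻¹ = adj(I−A) / det(I−A) ≈
  [   1.8466     1.1163     1.4502]
  [   0.4695     1.7527     0.5947]
  [   0.7512     1.4710     2.2848]
First solve x = (I − A)⁻¹ d = adj(I−A)·d / det(I−A); in particular x_3 = (0.1800·295 + 0.3525·205 + 0.5475·65) / 0.239625 = 160.95 / 0.239625 ≈ 671.6745.
Intermediate flow from 3 to 3: z_33 = a_33 · x_3 = 0.35 × 160.95 / 0.239625 = 56.3325 / 0.239625 ≈ 235.09.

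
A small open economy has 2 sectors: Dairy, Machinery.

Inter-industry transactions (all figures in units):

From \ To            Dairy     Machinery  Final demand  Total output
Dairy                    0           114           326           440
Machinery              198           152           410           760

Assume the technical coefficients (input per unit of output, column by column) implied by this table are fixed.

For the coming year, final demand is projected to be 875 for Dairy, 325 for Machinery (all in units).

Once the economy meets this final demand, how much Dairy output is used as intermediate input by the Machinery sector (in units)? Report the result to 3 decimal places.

z_12 = 147.184

Technical coefficients a_ij = z_ij / X_j:
  a_11 = 0/440 = 0.00, a_21 = 198/440 = 0.45
  a_12 = 114/760 = 0.15, a_22 = 152/760 = 0.20
I − A =
  [   1.00    -0.15]
  [  -0.45     0.80]
det(I−A) = (1.00)(0.80) − (-0.15)(-0.45) = 0.7325
adj(I−A) = [[0.80, 0.15], [0.45, 1.00]]
(I − A)⁻¹ = adj(I−A) / det(I−A) ≈
  [   1.0922     0.2048]
  [   0.6143     1.3652]
First solve x = (I − A)⁻¹ d = adj(I−A)·d / det(I−A); in particular x_2 = (0.45·875 + 1.00·325) / 0.7325 = 718.75 / 0.7325 ≈ 981.22867.
Intermediate flow from 1 to 2: z_12 = a_12 · x_2 = 0.15 × 718.75 / 0.7325 = 107.8125 / 0.7325 ≈ 147.184.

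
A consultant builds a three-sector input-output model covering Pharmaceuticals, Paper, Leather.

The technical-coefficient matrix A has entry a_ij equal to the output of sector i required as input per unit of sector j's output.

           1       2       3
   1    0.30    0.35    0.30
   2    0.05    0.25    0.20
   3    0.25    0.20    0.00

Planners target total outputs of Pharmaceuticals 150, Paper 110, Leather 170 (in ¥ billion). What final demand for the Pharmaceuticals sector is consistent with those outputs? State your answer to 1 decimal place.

I − A =
  [   0.70    -0.35    -0.30]
  [  -0.05     0.75    -0.20]
  [  -0.25    -0.20     1.00]
d = (I − A) x:
  d_1 = (+0.70)·150 + (-0.35)·110 + (-0.30)·170 = 15.5
  d_2 = (-0.05)·150 + (+0.75)·110 + (-0.20)·170 = 41.0
  d_3 = (-0.25)·150 + (-0.20)·110 + (+1.00)·170 = 110.5

d_1 = 15.5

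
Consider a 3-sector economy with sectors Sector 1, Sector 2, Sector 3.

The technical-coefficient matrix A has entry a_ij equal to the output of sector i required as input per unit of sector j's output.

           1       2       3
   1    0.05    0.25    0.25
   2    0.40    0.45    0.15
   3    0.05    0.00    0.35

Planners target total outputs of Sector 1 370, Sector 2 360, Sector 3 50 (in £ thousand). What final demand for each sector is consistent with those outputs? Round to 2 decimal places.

I − A =
  [   0.95    -0.25    -0.25]
  [  -0.40     0.55    -0.15]
  [  -0.05     0.00     0.65]
d = (I − A) x:
  d_1 = (+0.95)·370 + (-0.25)·360 + (-0.25)·50 = 249.00
  d_2 = (-0.40)·370 + (+0.55)·360 + (-0.15)·50 = 42.50
  d_3 = (-0.05)·370 + (+0.00)·360 + (+0.65)·50 = 14.00

d_1 = 249.00, d_2 = 42.50, d_3 = 14.00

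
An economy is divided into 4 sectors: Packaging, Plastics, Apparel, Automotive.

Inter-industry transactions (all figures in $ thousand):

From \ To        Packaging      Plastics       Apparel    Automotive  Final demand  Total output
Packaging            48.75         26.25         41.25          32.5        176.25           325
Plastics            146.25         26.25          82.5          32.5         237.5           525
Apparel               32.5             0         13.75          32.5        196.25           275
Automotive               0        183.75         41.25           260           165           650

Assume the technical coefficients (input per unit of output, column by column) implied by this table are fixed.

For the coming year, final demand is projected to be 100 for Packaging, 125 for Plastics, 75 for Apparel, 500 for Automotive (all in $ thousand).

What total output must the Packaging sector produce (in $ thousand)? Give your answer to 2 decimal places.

Technical coefficients a_ij = z_ij / X_j:
  a_11 = 48.75/325 = 0.15, a_21 = 146.25/325 = 0.45, a_31 = 32.5/325 = 0.10, a_41 = 0/325 = 0.00
  a_12 = 26.25/525 = 0.05, a_22 = 26.25/525 = 0.05, a_32 = 0/525 = 0.00, a_42 = 183.75/525 = 0.35
  a_13 = 41.25/275 = 0.15, a_23 = 82.5/275 = 0.30, a_33 = 13.75/275 = 0.05, a_43 = 41.25/275 = 0.15
  a_14 = 32.5/650 = 0.05, a_24 = 32.5/650 = 0.05, a_34 = 32.5/650 = 0.05, a_44 = 260/650 = 0.40
I − A =
  [   0.85    -0.05    -0.15    -0.05]
  [  -0.45     0.95    -0.30    -0.05]
  [  -0.10     0.00     0.95    -0.05]
  [   0.00    -0.35    -0.15     0.60]
Compute the cofactors C_ij = (−1)^(i+j)·(3×3 minor ij) of I−A; the adjugate is their transpose:
adj(I−A) = Cᵀ =
  [ 0.512500   0.047375   0.104625   0.055375]
  [ 0.271875   0.468375   0.203250   0.078625]
  [ 0.063125   0.019625   0.448250   0.044250]
  [ 0.174375   0.278125   0.230625   0.730000]
det(I−A) = Σ_j (I−A)_1j·C_1j = (0.85)(0.512500) + (-0.05)(0.271875) + (-0.15)(0.063125) + (-0.05)(0.174375) = 0.40384375
(I − A)⁻¹ = adj(I−A) / det(I−A) ≈
  [   1.2691     0.1173     0.2591     0.1371]
  [   0.6732     1.1598     0.5033     0.1947]
  [   0.1563     0.0486     1.1100     0.1096]
  [   0.4318     0.6887     0.5711     1.8076]
x = (I − A)⁻¹ d = adj(I−A)·d / det(I−A), with det(I−A) = 0.40384375:
  x_1 = (0.512500·100 + 0.047375·125 + 0.104625·75 + 0.055375·500) / 0.40384375 = 92.70625 / 0.40384375 ≈ 229.56
  x_2 = (0.271875·100 + 0.468375·125 + 0.203250·75 + 0.078625·500) / 0.40384375 = 140.290625 / 0.40384375 ≈ 347.39
  x_3 = (0.063125·100 + 0.019625·125 + 0.448250·75 + 0.044250·500) / 0.40384375 = 64.509375 / 0.40384375 ≈ 159.74
  x_4 = (0.174375·100 + 0.278125·125 + 0.230625·75 + 0.730000·500) / 0.40384375 = 434.50 / 0.40384375 ≈ 1075.91

x_1 = 229.56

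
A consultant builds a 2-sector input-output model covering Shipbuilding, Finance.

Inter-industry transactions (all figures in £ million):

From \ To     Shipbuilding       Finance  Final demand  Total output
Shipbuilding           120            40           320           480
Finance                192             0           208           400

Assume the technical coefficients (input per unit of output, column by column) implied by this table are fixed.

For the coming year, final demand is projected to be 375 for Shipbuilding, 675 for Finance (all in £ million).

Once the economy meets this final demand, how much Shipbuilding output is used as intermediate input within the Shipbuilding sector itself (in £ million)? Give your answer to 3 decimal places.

Technical coefficients a_ij = z_ij / X_j:
  a_SS = 120/480 = 0.25, a_FS = 192/480 = 0.40
  a_SF = 40/400 = 0.10, a_FF = 0/400 = 0.00
I − A =
  [   0.75    -0.10]
  [  -0.40     1.00]
det(I−A) = (0.75)(1.00) − (-0.10)(-0.40) = 0.7100
adj(I−A) = [[1.00, 0.10], [0.40, 0.75]]
(I − A)⁻¹ = adj(I−A) / det(I−A) ≈
  [   1.4085     0.1408]
  [   0.5634     1.0563]
First solve x = (I − A)⁻¹ d = adj(I−A)·d / det(I−A); in particular x_S = (1.00·375 + 0.10·675) / 0.7100 = 442.50 / 0.7100 ≈ 623.23944.
Intermediate flow from S to S: z_SS = a_SS · x_S = 0.25 × 442.50 / 0.7100 = 110.625 / 0.7100 ≈ 155.810.

z_SS = 155.810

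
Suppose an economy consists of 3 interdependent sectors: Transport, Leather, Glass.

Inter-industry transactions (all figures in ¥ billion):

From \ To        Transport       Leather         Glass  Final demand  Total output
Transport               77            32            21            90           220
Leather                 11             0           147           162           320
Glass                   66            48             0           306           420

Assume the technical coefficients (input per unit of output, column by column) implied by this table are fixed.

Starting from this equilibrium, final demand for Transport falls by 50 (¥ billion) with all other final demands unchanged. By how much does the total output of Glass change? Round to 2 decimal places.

Δx_3 = -26.28

Technical coefficients a_ij = z_ij / X_j:
  a_11 = 77/220 = 0.35, a_21 = 11/220 = 0.05, a_31 = 66/220 = 0.30
  a_12 = 32/320 = 0.10, a_22 = 0/320 = 0.00, a_32 = 48/320 = 0.15
  a_13 = 21/420 = 0.05, a_23 = 147/420 = 0.35, a_33 = 0/420 = 0.00
I − A =
  [   0.65    -0.10    -0.05]
  [  -0.05     1.00    -0.35]
  [  -0.30    -0.15     1.00]
Cofactors of I−A, C_ij = (−1)^(i+j)·(minor ij) (rows/columns in the sector order above):
  C_11 = (1.00)(1.00) − (-0.35)(-0.15) = 0.9475
  C_12 = −[(-0.05)(1.00) − (-0.35)(-0.30)] = 0.1550
  C_13 = (-0.05)(-0.15) − (1.00)(-0.30) = 0.3075
  C_21 = −[(-0.10)(1.00) − (-0.05)(-0.15)] = 0.1075
  C_22 = (0.65)(1.00) − (-0.05)(-0.30) = 0.6350
  C_23 = −[(0.65)(-0.15) − (-0.10)(-0.30)] = 0.1275
  C_31 = (-0.10)(-0.35) − (-0.05)(1.00) = 0.0850
  C_32 = −[(0.65)(-0.35) − (-0.05)(-0.05)] = 0.2300
  C_33 = (0.65)(1.00) − (-0.10)(-0.05) = 0.6450
det(I−A) = Σ_j (I−A)_1j·C_1j = (0.65)(0.9475) + (-0.10)(0.1550) + (-0.05)(0.3075) = 0.5850
adj(I−A) = Cᵀ =
  [ 0.9475   0.1075   0.0850]
  [ 0.1550   0.6350   0.2300]
  [ 0.3075   0.1275   0.6450]
(I − A)⁻¹ = adj(I−A) / det(I−A) ≈
  [   1.6197     0.1838     0.1453]
  [   0.2650     1.0855     0.3932]
  [   0.5256     0.2179     1.1026]
Δx = (I − A)⁻¹ Δd with Δd having -50 in the Transport component and 0 elsewhere.
So Δx_3 = L_31 · (-50), where L_31 = adj(I−A)_31 / det(I−A) = 0.3075 / 0.5850.
Δx_3 = 0.3075 × (-50) / 0.5850 = -15.375 / 0.5850 ≈ -26.28.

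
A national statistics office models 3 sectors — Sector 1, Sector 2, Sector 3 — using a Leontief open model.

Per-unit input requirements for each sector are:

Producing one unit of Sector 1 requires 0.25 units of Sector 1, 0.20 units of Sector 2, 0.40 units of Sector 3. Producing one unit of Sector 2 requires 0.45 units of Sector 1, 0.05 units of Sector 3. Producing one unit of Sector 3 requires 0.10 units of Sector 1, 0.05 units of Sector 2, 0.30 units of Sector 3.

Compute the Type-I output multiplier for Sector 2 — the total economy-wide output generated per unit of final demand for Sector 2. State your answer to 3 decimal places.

I − A =
  [   0.75    -0.45    -0.10]
  [  -0.20     1.00    -0.05]
  [  -0.40    -0.05     0.70]
Cofactors of I−A, C_ij = (−1)^(i+j)·(minor ij) (rows/columns in the sector order above):
  C_11 = (1.00)(0.70) − (-0.05)(-0.05) = 0.6975
  C_12 = −[(-0.20)(0.70) − (-0.05)(-0.40)] = 0.1600
  C_13 = (-0.20)(-0.05) − (1.00)(-0.40) = 0.4100
  C_21 = −[(-0.45)(0.70) − (-0.10)(-0.05)] = 0.3200
  C_22 = (0.75)(0.70) − (-0.10)(-0.40) = 0.4850
  C_23 = −[(0.75)(-0.05) − (-0.45)(-0.40)] = 0.2175
  C_31 = (-0.45)(-0.05) − (-0.10)(1.00) = 0.1225
  C_32 = −[(0.75)(-0.05) − (-0.10)(-0.20)] = 0.0575
  C_33 = (0.75)(1.00) − (-0.45)(-0.20) = 0.6600
det(I−A) = Σ_j (I−A)_1j·C_1j = (0.75)(0.6975) + (-0.45)(0.1600) + (-0.10)(0.4100) = 0.410125
adj(I−A) = Cᵀ =
  [ 0.6975   0.3200   0.1225]
  [ 0.1600   0.4850   0.0575]
  [ 0.4100   0.2175   0.6600]
(I − A)⁻¹ = adj(I−A) / det(I−A) ≈
  [   1.7007     0.7802     0.2987]
  [   0.3901     1.1826     0.1402]
  [   0.9997     0.5303     1.6093]
The output multiplier for sector j is the column-j sum of the Leontief inverse (I − A)⁻¹ = adj(I−A) / det(I−A).
Column 2 of adj(I−A): (0.3200, 0.4850, 0.2175); det(I−A) = 0.410125.
m_2 = (0.3200 + 0.4850 + 0.2175) / 0.410125 = 1.0225 / 0.410125 ≈ 2.493.

m_2 = 2.493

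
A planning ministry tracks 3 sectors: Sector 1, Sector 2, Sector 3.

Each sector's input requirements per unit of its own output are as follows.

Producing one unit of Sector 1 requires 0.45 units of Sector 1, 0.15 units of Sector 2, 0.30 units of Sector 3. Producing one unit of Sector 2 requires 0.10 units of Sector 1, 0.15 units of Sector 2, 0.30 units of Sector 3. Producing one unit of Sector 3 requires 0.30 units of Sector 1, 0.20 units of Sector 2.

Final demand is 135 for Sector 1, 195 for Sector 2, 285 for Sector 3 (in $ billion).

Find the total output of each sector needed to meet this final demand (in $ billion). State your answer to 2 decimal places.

x_1 = 686.48, x_2 = 501.47, x_3 = 641.38

I − A =
  [   0.55    -0.10    -0.30]
  [  -0.15     0.85    -0.20]
  [  -0.30    -0.30     1.00]
Cofactors of I−A, C_ij = (−1)^(i+j)·(minor ij) (rows/columns in the sector order above):
  C_11 = (0.85)(1.00) − (-0.20)(-0.30) = 0.7900
  C_12 = −[(-0.15)(1.00) − (-0.20)(-0.30)] = 0.2100
  C_13 = (-0.15)(-0.30) − (0.85)(-0.30) = 0.3000
  C_21 = −[(-0.10)(1.00) − (-0.30)(-0.30)] = 0.1900
  C_22 = (0.55)(1.00) − (-0.30)(-0.30) = 0.4600
  C_23 = −[(0.55)(-0.30) − (-0.10)(-0.30)] = 0.1950
  C_31 = (-0.10)(-0.20) − (-0.30)(0.85) = 0.2750
  C_32 = −[(0.55)(-0.20) − (-0.30)(-0.15)] = 0.1550
  C_33 = (0.55)(0.85) − (-0.10)(-0.15) = 0.4525
det(I−A) = Σ_j (I−A)_1j·C_1j = (0.55)(0.7900) + (-0.10)(0.2100) + (-0.30)(0.3000) = 0.3235
adj(I−A) = Cᵀ =
  [ 0.7900   0.1900   0.2750]
  [ 0.2100   0.4600   0.1550]
  [ 0.3000   0.1950   0.4525]
(I − A)⁻¹ = adj(I−A) / det(I−A) ≈
  [   2.4420     0.5873     0.8501]
  [   0.6491     1.4219     0.4791]
  [   0.9274     0.6028     1.3988]
x = (I − A)⁻¹ d = adj(I−A)·d / det(I−A), with det(I−A) = 0.3235:
  x_1 = (0.7900·135 + 0.1900·195 + 0.2750·285) / 0.3235 = 222.075 / 0.3235 ≈ 686.48
  x_2 = (0.2100·135 + 0.4600·195 + 0.1550·285) / 0.3235 = 162.225 / 0.3235 ≈ 501.47
  x_3 = (0.3000·135 + 0.1950·195 + 0.4525·285) / 0.3235 = 207.4875 / 0.3235 ≈ 641.38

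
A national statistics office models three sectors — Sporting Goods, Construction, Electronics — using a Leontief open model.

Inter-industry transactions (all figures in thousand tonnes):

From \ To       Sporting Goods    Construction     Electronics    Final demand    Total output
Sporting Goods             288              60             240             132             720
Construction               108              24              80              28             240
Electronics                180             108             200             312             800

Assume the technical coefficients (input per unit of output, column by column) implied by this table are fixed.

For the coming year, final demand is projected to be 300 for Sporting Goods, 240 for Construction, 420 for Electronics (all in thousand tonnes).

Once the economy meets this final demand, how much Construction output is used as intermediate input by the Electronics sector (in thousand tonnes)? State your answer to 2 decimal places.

z_CE = 147.96

Technical coefficients a_ij = z_ij / X_j:
  a_SS = 288/720 = 0.40, a_CS = 108/720 = 0.15, a_ES = 180/720 = 0.25
  a_SC = 60/240 = 0.25, a_CC = 24/240 = 0.10, a_EC = 108/240 = 0.45
  a_SE = 240/800 = 0.30, a_CE = 80/800 = 0.10, a_EE = 200/800 = 0.25
I − A =
  [   0.60    -0.25    -0.30]
  [  -0.15     0.90    -0.10]
  [  -0.25    -0.45     0.75]
Cofactors of I−A, C_ij = (−1)^(i+j)·(minor ij) (rows/columns in the sector order above):
  C_11 = (0.90)(0.75) − (-0.10)(-0.45) = 0.6300
  C_12 = −[(-0.15)(0.75) − (-0.10)(-0.25)] = 0.1375
  C_13 = (-0.15)(-0.45) − (0.90)(-0.25) = 0.2925
  C_21 = −[(-0.25)(0.75) − (-0.30)(-0.45)] = 0.3225
  C_22 = (0.60)(0.75) − (-0.30)(-0.25) = 0.3750
  C_23 = −[(0.60)(-0.45) − (-0.25)(-0.25)] = 0.3325
  C_31 = (-0.25)(-0.10) − (-0.30)(0.90) = 0.2950
  C_32 = −[(0.60)(-0.10) − (-0.30)(-0.15)] = 0.1050
  C_33 = (0.60)(0.90) − (-0.25)(-0.15) = 0.5025
det(I−A) = Σ_j (I−A)_1j·C_1j = (0.60)(0.6300) + (-0.25)(0.1375) + (-0.30)(0.2925) = 0.255875
adj(I−A) = Cᵀ =
  [ 0.6300   0.3225   0.2950]
  [ 0.1375   0.3750   0.1050]
  [ 0.2925   0.3325   0.5025]
(I − A)⁻¹ = adj(I−A) / det(I−A) ≈
  [   2.4621     1.2604     1.1529]
  [   0.5374     1.4656     0.4104]
  [   1.1431     1.2995     1.9638]
First solve x = (I − A)⁻¹ d = adj(I−A)·d / det(I−A); in particular x_E = (0.2925·300 + 0.3325·240 + 0.5025·420) / 0.255875 = 378.60 / 0.255875 ≈ 1479.6287.
Intermediate flow from C to E: z_CE = a_CE · x_E = 0.10 × 378.60 / 0.255875 = 37.86 / 0.255875 ≈ 147.96.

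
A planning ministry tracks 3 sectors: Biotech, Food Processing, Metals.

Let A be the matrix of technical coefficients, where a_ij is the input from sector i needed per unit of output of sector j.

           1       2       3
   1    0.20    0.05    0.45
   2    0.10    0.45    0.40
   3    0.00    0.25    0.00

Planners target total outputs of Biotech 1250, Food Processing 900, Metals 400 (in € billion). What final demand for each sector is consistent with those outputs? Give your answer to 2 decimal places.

I − A =
  [   0.80    -0.05    -0.45]
  [  -0.10     0.55    -0.40]
  [   0.00    -0.25     1.00]
d = (I − A) x:
  d_1 = (+0.80)·1250 + (-0.05)·900 + (-0.45)·400 = 775.00
  d_2 = (-0.10)·1250 + (+0.55)·900 + (-0.40)·400 = 210.00
  d_3 = (+0.00)·1250 + (-0.25)·900 + (+1.00)·400 = 175.00

d_1 = 775.00, d_2 = 210.00, d_3 = 175.00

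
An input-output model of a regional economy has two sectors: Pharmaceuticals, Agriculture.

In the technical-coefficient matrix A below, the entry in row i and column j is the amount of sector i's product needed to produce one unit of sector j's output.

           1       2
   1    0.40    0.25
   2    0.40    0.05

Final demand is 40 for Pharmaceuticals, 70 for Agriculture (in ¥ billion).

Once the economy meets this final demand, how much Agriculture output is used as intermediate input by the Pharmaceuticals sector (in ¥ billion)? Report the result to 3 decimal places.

z_21 = 47.234

I − A =
  [   0.60    -0.25]
  [  -0.40     0.95]
det(I−A) = (0.60)(0.95) − (-0.25)(-0.40) = 0.4700
adj(I−A) = [[0.95, 0.25], [0.40, 0.60]]
(I − A)⁻¹ = adj(I−A) / det(I−A) ≈
  [   2.0213     0.5319]
  [   0.8511     1.2766]
First solve x = (I − A)⁻¹ d = adj(I−A)·d / det(I−A); in particular x_1 = (0.95·40 + 0.25·70) / 0.4700 = 55.50 / 0.4700 ≈ 118.08511.
Intermediate flow from 2 to 1: z_21 = a_21 · x_1 = 0.40 × 55.50 / 0.4700 = 22.20 / 0.4700 ≈ 47.234.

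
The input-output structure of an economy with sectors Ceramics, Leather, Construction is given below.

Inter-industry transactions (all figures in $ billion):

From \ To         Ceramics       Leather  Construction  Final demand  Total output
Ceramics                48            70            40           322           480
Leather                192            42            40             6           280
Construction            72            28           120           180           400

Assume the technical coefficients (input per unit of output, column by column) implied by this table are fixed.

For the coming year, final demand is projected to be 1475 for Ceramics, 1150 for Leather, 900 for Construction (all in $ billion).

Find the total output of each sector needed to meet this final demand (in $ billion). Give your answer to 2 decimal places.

x_1 = 2694.09, x_2 = 2888.47, x_3 = 2275.66

Technical coefficients a_ij = z_ij / X_j:
  a_11 = 48/480 = 0.10, a_21 = 192/480 = 0.40, a_31 = 72/480 = 0.15
  a_12 = 70/280 = 0.25, a_22 = 42/280 = 0.15, a_32 = 28/280 = 0.10
  a_13 = 40/400 = 0.10, a_23 = 40/400 = 0.10, a_33 = 120/400 = 0.30
I − A =
  [   0.90    -0.25    -0.10]
  [  -0.40     0.85    -0.10]
  [  -0.15    -0.10     0.70]
Cofactors of I−A, C_ij = (−1)^(i+j)·(minor ij) (rows/columns in the sector order above):
  C_11 = (0.85)(0.70) − (-0.10)(-0.10) = 0.5850
  C_12 = −[(-0.40)(0.70) − (-0.10)(-0.15)] = 0.2950
  C_13 = (-0.40)(-0.10) − (0.85)(-0.15) = 0.1675
  C_21 = −[(-0.25)(0.70) − (-0.10)(-0.10)] = 0.1850
  C_22 = (0.90)(0.70) − (-0.10)(-0.15) = 0.6150
  C_23 = −[(0.90)(-0.10) − (-0.25)(-0.15)] = 0.1275
  C_31 = (-0.25)(-0.10) − (-0.10)(0.85) = 0.1100
  C_32 = −[(0.90)(-0.10) − (-0.10)(-0.40)] = 0.1300
  C_33 = (0.90)(0.85) − (-0.25)(-0.40) = 0.6650
det(I−A) = Σ_j (I−A)_1j·C_1j = (0.90)(0.5850) + (-0.25)(0.2950) + (-0.10)(0.1675) = 0.4360
adj(I−A) = Cᵀ =
  [ 0.5850   0.1850   0.1100]
  [ 0.2950   0.6150   0.1300]
  [ 0.1675   0.1275   0.6650]
(I − A)⁻¹ = adj(I−A) / det(I−A) ≈
  [   1.3417     0.4243     0.2523]
  [   0.6766     1.4106     0.2982]
  [   0.3842     0.2924     1.5252]
x = (I − A)⁻¹ d = adj(I−A)·d / det(I−A), with det(I−A) = 0.4360:
  x_1 = (0.5850·1475 + 0.1850·1150 + 0.1100·900) / 0.4360 = 1174.625 / 0.4360 ≈ 2694.09
  x_2 = (0.2950·1475 + 0.6150·1150 + 0.1300·900) / 0.4360 = 1259.375 / 0.4360 ≈ 2888.47
  x_3 = (0.1675·1475 + 0.1275·1150 + 0.6650·900) / 0.4360 = 992.1875 / 0.4360 ≈ 2275.66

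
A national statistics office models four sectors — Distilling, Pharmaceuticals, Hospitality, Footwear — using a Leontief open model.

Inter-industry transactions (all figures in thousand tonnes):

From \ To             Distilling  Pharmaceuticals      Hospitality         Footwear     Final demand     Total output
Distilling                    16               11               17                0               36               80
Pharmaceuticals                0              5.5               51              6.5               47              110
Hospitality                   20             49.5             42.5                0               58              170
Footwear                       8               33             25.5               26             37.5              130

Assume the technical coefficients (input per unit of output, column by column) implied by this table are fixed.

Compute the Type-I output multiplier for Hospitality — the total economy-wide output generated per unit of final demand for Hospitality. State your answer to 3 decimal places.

Technical coefficients a_ij = z_ij / X_j:
  a_11 = 16/80 = 0.20, a_21 = 0/80 = 0.00, a_31 = 20/80 = 0.25, a_41 = 8/80 = 0.10
  a_12 = 11/110 = 0.10, a_22 = 5.5/110 = 0.05, a_32 = 49.5/110 = 0.45, a_42 = 33/110 = 0.30
  a_13 = 17/170 = 0.10, a_23 = 51/170 = 0.30, a_33 = 42.5/170 = 0.25, a_43 = 25.5/170 = 0.15
  a_14 = 0/130 = 0.00, a_24 = 6.5/130 = 0.05, a_34 = 0/130 = 0.00, a_44 = 26/130 = 0.20
I − A =
  [   0.80    -0.10    -0.10     0.00]
  [   0.00     0.95    -0.30    -0.05]
  [  -0.25    -0.45     0.75     0.00]
  [  -0.10    -0.30    -0.15     0.80]
Compute the cofactors C_ij = (−1)^(i+j)·(3×3 minor ij) of I−A; the adjugate is their transpose:
adj(I−A) = Cᵀ =
  [ 0.447375   0.096000   0.099250   0.006000]
  [ 0.065625   0.460000   0.198500   0.028750]
  [ 0.188500   0.308000   0.595500   0.019250]
  [ 0.115875   0.242250   0.198500   0.430750]
det(I−A) = Σ_j (I−A)_1j·C_1j = (0.80)(0.447375) + (-0.10)(0.065625) + (-0.10)(0.188500) + (0.00)(0.115875) = 0.3324875
(I − A)⁻¹ = adj(I−A) / det(I−A) ≈
  [   1.3455     0.2887     0.2985     0.0180]
  [   0.1974     1.3835     0.5970     0.0865]
  [   0.5669     0.9264     1.7910     0.0579]
  [   0.3485     0.7286     0.5970     1.2955]
The output multiplier for sector j is the column-j sum of the Leontief inverse (I − A)⁻¹ = adj(I−A) / det(I−A).
Column 3 of adj(I−A): (0.099250, 0.198500, 0.595500, 0.198500); det(I−A) = 0.3324875.
m_3 = (0.099250 + 0.198500 + 0.595500 + 0.198500) / 0.3324875 = 1.09175 / 0.3324875 ≈ 3.284.

m_3 = 3.284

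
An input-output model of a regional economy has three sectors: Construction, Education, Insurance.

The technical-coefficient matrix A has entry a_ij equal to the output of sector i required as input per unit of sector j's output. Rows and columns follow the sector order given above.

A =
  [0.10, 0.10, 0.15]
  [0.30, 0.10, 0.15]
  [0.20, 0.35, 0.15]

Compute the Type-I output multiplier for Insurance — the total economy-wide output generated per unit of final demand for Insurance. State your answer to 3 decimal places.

I − A =
  [   0.90    -0.10    -0.15]
  [  -0.30     0.90    -0.15]
  [  -0.20    -0.35     0.85]
Cofactors of I−A, C_ij = (−1)^(i+j)·(minor ij) (rows/columns in the sector order above):
  C_11 = (0.90)(0.85) − (-0.15)(-0.35) = 0.7125
  C_12 = −[(-0.30)(0.85) − (-0.15)(-0.20)] = 0.2850
  C_13 = (-0.30)(-0.35) − (0.90)(-0.20) = 0.2850
  C_21 = −[(-0.10)(0.85) − (-0.15)(-0.35)] = 0.1375
  C_22 = (0.90)(0.85) − (-0.15)(-0.20) = 0.7350
  C_23 = −[(0.90)(-0.35) − (-0.10)(-0.20)] = 0.3350
  C_31 = (-0.10)(-0.15) − (-0.15)(0.90) = 0.1500
  C_32 = −[(0.90)(-0.15) − (-0.15)(-0.30)] = 0.1800
  C_33 = (0.90)(0.90) − (-0.10)(-0.30) = 0.7800
det(I−A) = Σ_j (I−A)_1j·C_1j = (0.90)(0.7125) + (-0.10)(0.2850) + (-0.15)(0.2850) = 0.5700
adj(I−A) = Cᵀ =
  [ 0.7125   0.1375   0.1500]
  [ 0.2850   0.7350   0.1800]
  [ 0.2850   0.3350   0.7800]
(I − A)⁻¹ = adj(I−A) / det(I−A) ≈
  [   1.2500     0.2412     0.2632]
  [   0.5000     1.2895     0.3158]
  [   0.5000     0.5877     1.3684]
The output multiplier for sector j is the column-j sum of the Leontief inverse (I − A)⁻¹ = adj(I−A) / det(I−A).
Column I of adj(I−A): (0.1500, 0.1800, 0.7800); det(I−A) = 0.5700.
m_I = (0.1500 + 0.1800 + 0.7800) / 0.5700 = 1.11 / 0.5700 ≈ 1.947.

m_I = 1.947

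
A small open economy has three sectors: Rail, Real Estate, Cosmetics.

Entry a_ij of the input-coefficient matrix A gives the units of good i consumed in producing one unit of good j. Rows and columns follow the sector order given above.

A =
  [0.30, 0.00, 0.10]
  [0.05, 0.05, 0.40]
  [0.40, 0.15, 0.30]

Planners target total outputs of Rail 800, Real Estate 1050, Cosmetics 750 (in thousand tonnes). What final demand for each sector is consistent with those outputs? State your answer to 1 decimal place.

I − A =
  [   0.70     0.00    -0.10]
  [  -0.05     0.95    -0.40]
  [  -0.40    -0.15     0.70]
d = (I − A) x:
  d_1 = (+0.70)·800 + (+0.00)·1050 + (-0.10)·750 = 485.0
  d_2 = (-0.05)·800 + (+0.95)·1050 + (-0.40)·750 = 657.5
  d_3 = (-0.40)·800 + (-0.15)·1050 + (+0.70)·750 = 47.5

d_1 = 485.0, d_2 = 657.5, d_3 = 47.5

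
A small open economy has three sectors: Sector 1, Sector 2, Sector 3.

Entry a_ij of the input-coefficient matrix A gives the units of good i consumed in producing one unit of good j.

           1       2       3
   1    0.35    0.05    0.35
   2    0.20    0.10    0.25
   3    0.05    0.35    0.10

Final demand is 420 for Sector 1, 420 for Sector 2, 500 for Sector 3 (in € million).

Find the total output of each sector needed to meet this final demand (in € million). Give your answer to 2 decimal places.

x_1 = 1280.64, x_2 = 1037.40, x_3 = 1030.14

I − A =
  [   0.65    -0.05    -0.35]
  [  -0.20     0.90    -0.25]
  [  -0.05    -0.35     0.90]
Cofactors of I−A, C_ij = (−1)^(i+j)·(minor ij) (rows/columns in the sector order above):
  C_11 = (0.90)(0.90) − (-0.25)(-0.35) = 0.7225
  C_12 = −[(-0.20)(0.90) − (-0.25)(-0.05)] = 0.1925
  C_13 = (-0.20)(-0.35) − (0.90)(-0.05) = 0.1150
  C_21 = −[(-0.05)(0.90) − (-0.35)(-0.35)] = 0.1675
  C_22 = (0.65)(0.90) − (-0.35)(-0.05) = 0.5675
  C_23 = −[(0.65)(-0.35) − (-0.05)(-0.05)] = 0.2300
  C_31 = (-0.05)(-0.25) − (-0.35)(0.90) = 0.3275
  C_32 = −[(0.65)(-0.25) − (-0.35)(-0.20)] = 0.2325
  C_33 = (0.65)(0.90) − (-0.05)(-0.20) = 0.5750
det(I−A) = Σ_j (I−A)_1j·C_1j = (0.65)(0.7225) + (-0.05)(0.1925) + (-0.35)(0.1150) = 0.41975
adj(I−A) = Cᵀ =
  [ 0.7225   0.1675   0.3275]
  [ 0.1925   0.5675   0.2325]
  [ 0.1150   0.2300   0.5750]
(I − A)⁻¹ = adj(I−A) / det(I−A) ≈
  [   1.7213     0.3990     0.7802]
  [   0.4586     1.3520     0.5539]
  [   0.2740     0.5479     1.3699]
x = (I − A)⁻¹ d = adj(I−A)·d / det(I−A), with det(I−A) = 0.41975:
  x_1 = (0.7225·420 + 0.1675·420 + 0.3275·500) / 0.41975 = 537.55 / 0.41975 ≈ 1280.64
  x_2 = (0.1925·420 + 0.5675·420 + 0.2325·500) / 0.41975 = 435.45 / 0.41975 ≈ 1037.40
  x_3 = (0.1150·420 + 0.2300·420 + 0.5750·500) / 0.41975 = 432.40 / 0.41975 ≈ 1030.14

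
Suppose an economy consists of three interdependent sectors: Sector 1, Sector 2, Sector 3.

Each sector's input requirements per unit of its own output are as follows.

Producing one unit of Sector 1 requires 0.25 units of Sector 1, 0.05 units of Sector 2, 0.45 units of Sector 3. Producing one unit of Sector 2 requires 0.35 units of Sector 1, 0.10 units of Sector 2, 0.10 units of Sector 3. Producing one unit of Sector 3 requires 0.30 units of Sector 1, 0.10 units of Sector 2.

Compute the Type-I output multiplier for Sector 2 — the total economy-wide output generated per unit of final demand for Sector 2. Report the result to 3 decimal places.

I − A =
  [   0.75    -0.35    -0.30]
  [  -0.05     0.90    -0.10]
  [  -0.45    -0.10     1.00]
Cofactors of I−A, C_ij = (−1)^(i+j)·(minor ij) (rows/columns in the sector order above):
  C_11 = (0.90)(1.00) − (-0.10)(-0.10) = 0.8900
  C_12 = −[(-0.05)(1.00) − (-0.10)(-0.45)] = 0.0950
  C_13 = (-0.05)(-0.10) − (0.90)(-0.45) = 0.4100
  C_21 = −[(-0.35)(1.00) − (-0.30)(-0.10)] = 0.3800
  C_22 = (0.75)(1.00) − (-0.30)(-0.45) = 0.6150
  C_23 = −[(0.75)(-0.10) − (-0.35)(-0.45)] = 0.2325
  C_31 = (-0.35)(-0.10) − (-0.30)(0.90) = 0.3050
  C_32 = −[(0.75)(-0.10) − (-0.30)(-0.05)] = 0.0900
  C_33 = (0.75)(0.90) − (-0.35)(-0.05) = 0.6575
det(I−A) = Σ_j (I−A)_1j·C_1j = (0.75)(0.8900) + (-0.35)(0.0950) + (-0.30)(0.4100) = 0.51125
adj(I−A) = Cᵀ =
  [ 0.8900   0.3800   0.3050]
  [ 0.0950   0.6150   0.0900]
  [ 0.4100   0.2325   0.6575]
(I − A)⁻¹ = adj(I−A) / det(I−A) ≈
  [   1.7408     0.7433     0.5966]
  [   0.1858     1.2029     0.1760]
  [   0.8020     0.4548     1.2861]
The output multiplier for sector j is the column-j sum of the Leontief inverse (I − A)⁻¹ = adj(I−A) / det(I−A).
Column 2 of adj(I−A): (0.3800, 0.6150, 0.2325); det(I−A) = 0.51125.
m_2 = (0.3800 + 0.6150 + 0.2325) / 0.51125 = 1.2275 / 0.51125 ≈ 2.401.

m_2 = 2.401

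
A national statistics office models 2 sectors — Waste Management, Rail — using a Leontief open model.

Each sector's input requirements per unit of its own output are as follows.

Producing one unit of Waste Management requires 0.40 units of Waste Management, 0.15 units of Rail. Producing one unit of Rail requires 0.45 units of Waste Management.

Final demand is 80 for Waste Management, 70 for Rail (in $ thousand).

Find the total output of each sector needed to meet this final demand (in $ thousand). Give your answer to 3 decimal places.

I − A =
  [   0.60    -0.45]
  [  -0.15     1.00]
det(I−A) = (0.60)(1.00) − (-0.45)(-0.15) = 0.5325
adj(I−A) = [[1.00, 0.45], [0.15, 0.60]]
(I − A)⁻¹ = adj(I−A) / det(I−A) ≈
  [   1.8779     0.8451]
  [   0.2817     1.1268]
x = (I − A)⁻¹ d = adj(I−A)·d / det(I−A), with det(I−A) = 0.5325:
  x_W = (1.00·80 + 0.45·70) / 0.5325 = 111.50 / 0.5325 ≈ 209.390
  x_R = (0.15·80 + 0.60·70) / 0.5325 = 54.00 / 0.5325 ≈ 101.408

x_W = 209.390, x_R = 101.408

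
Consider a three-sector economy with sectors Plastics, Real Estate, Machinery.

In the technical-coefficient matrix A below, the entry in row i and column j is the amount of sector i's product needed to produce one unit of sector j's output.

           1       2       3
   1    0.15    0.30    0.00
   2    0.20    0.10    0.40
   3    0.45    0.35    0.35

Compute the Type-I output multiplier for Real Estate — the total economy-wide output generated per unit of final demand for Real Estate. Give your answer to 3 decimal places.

I − A =
  [   0.85    -0.30     0.00]
  [  -0.20     0.90    -0.40]
  [  -0.45    -0.35     0.65]
Cofactors of I−A, C_ij = (−1)^(i+j)·(minor ij) (rows/columns in the sector order above):
  C_11 = (0.90)(0.65) − (-0.40)(-0.35) = 0.4450
  C_12 = −[(-0.20)(0.65) − (-0.40)(-0.45)] = 0.3100
  C_13 = (-0.20)(-0.35) − (0.90)(-0.45) = 0.4750
  C_21 = −[(-0.30)(0.65) − (0.00)(-0.35)] = 0.1950
  C_22 = (0.85)(0.65) − (0.00)(-0.45) = 0.5525
  C_23 = −[(0.85)(-0.35) − (-0.30)(-0.45)] = 0.4325
  C_31 = (-0.30)(-0.40) − (0.00)(0.90) = 0.1200
  C_32 = −[(0.85)(-0.40) − (0.00)(-0.20)] = 0.3400
  C_33 = (0.85)(0.90) − (-0.30)(-0.20) = 0.7050
det(I−A) = Σ_j (I−A)_1j·C_1j = (0.85)(0.4450) + (-0.30)(0.3100) + (0.00)(0.4750) = 0.28525
adj(I−A) = Cᵀ =
  [ 0.4450   0.1950   0.1200]
  [ 0.3100   0.5525   0.3400]
  [ 0.4750   0.4325   0.7050]
(I − A)⁻¹ = adj(I−A) / det(I−A) ≈
  [   1.5600     0.6836     0.4207]
  [   1.0868     1.9369     1.1919]
  [   1.6652     1.5162     2.4715]
The output multiplier for sector j is the column-j sum of the Leontief inverse (I − A)⁻¹ = adj(I−A) / det(I−A).
Column 2 of adj(I−A): (0.1950, 0.5525, 0.4325); det(I−A) = 0.28525.
m_2 = (0.1950 + 0.5525 + 0.4325) / 0.28525 = 1.18 / 0.28525 ≈ 4.137.

m_2 = 4.137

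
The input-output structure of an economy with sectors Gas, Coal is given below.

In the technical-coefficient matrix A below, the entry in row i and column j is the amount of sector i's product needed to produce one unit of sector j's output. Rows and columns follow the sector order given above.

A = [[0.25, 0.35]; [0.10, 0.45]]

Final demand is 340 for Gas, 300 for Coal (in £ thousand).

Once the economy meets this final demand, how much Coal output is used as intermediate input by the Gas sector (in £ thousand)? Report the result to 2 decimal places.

I − A =
  [   0.75    -0.35]
  [  -0.10     0.55]
det(I−A) = (0.75)(0.55) − (-0.35)(-0.10) = 0.3775
adj(I−A) = [[0.55, 0.35], [0.10, 0.75]]
(I − A)⁻¹ = adj(I−A) / det(I−A) ≈
  [   1.4570     0.9272]
  [   0.2649     1.9868]
First solve x = (I − A)⁻¹ d = adj(I−A)·d / det(I−A); in particular x_G = (0.55·340 + 0.35·300) / 0.3775 = 292.00 / 0.3775 ≈ 773.5099.
Intermediate flow from C to G: z_CG = a_CG · x_G = 0.10 × 292.00 / 0.3775 = 29.20 / 0.3775 ≈ 77.35.

z_CG = 77.35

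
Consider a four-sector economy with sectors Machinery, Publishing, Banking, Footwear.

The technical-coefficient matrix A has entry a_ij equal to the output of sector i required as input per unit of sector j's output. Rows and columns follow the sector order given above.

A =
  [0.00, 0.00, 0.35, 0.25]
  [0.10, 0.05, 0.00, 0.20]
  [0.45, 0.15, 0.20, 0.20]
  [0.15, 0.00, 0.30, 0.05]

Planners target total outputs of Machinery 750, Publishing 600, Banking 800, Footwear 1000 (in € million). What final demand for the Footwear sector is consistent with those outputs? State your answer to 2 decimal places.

I − A =
  [   1.00     0.00    -0.35    -0.25]
  [  -0.10     0.95     0.00    -0.20]
  [  -0.45    -0.15     0.80    -0.20]
  [  -0.15     0.00    -0.30     0.95]
d = (I − A) x:
  d_1 = (+1.00)·750 + (+0.00)·600 + (-0.35)·800 + (-0.25)·1000 = 220.00
  d_2 = (-0.10)·750 + (+0.95)·600 + (+0.00)·800 + (-0.20)·1000 = 295.00
  d_3 = (-0.45)·750 + (-0.15)·600 + (+0.80)·800 + (-0.20)·1000 = 12.50
  d_4 = (-0.15)·750 + (+0.00)·600 + (-0.30)·800 + (+0.95)·1000 = 597.50

d_4 = 597.50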